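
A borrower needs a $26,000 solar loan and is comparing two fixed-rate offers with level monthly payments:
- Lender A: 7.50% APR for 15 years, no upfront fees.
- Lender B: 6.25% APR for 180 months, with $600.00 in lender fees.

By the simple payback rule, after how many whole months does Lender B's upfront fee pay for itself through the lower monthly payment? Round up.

Lender A: monthly rate = 7.5%/12 = 0.0062500; payment = 26,000 × 0.0062500 / (1 − (1+0.0062500)^−180) = $241.02.
Lender B: at 6.25% the monthly rate is 0.0052083, so the payment is 26,000 × 0.0052083 / (1 − 1.0052083^−180) = $222.93.
Monthly savings = $241.02 − $222.93 = $18.09.
Break-even = $600.00 / $18.09 = 33.17 → 34 months.

34 months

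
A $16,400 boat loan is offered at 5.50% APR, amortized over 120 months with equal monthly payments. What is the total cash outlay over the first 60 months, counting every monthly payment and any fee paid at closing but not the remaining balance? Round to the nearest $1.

$10,679

At 5.50% the monthly rate is 0.0045833, so the payment is 16,400 × 0.0045833 / (1 − 1.0045833^−120) = $177.98.
Total outlay = 60 × $177.98 = $10,678.80.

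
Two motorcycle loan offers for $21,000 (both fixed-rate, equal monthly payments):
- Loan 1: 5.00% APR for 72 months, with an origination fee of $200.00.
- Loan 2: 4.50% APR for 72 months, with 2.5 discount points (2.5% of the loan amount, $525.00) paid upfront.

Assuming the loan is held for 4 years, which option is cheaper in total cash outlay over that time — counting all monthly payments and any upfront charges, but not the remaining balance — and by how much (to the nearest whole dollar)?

Loan 1: monthly rate = 5%/12 = 0.0041667; payment = 21,000 × 0.0041667 / (1 − (1+0.0041667)^−72) = $338.20.
Loan 2: at 4.50% the monthly rate is 0.0037500, so the payment is 21,000 × 0.0037500 / (1 − 1.0037500^−72) = $333.35.
Over 48 months: Loan 1 costs 48 × $338.20 + $200.00 = $16,433.60; Loan 2 costs 48 × $333.35 + $525.00 = $16,525.80.
Loan 1 is cheaper by $16,525.80 − $16,433.60 = $92.20.

Loan 1 by $92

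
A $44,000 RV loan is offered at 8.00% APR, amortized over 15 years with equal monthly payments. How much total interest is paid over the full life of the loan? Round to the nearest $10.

$31,690

At 8.00% the monthly rate is 0.0066667, so the payment is 44,000 × 0.0066667 / (1 − 1.0066667^−180) = $420.49.
Total paid = 180 × $420.49 = $75,688.20; interest = $75,688.20 − $44,000 = $31,688.20.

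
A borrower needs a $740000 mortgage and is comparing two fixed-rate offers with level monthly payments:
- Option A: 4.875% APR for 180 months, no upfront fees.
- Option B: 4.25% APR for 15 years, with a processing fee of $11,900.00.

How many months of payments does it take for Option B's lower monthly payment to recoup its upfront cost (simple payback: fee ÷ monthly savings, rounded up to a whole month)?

51 months

Option A: monthly rate = 4.875%/12 = 0.0040625; payment = 740,000 × 0.0040625 / (1 − (1+0.0040625)^−180) = $5,803.80.
Option B: at 4.25% the monthly rate is 0.0035417, so the payment is 740,000 × 0.0035417 / (1 − 1.0035417^−180) = $5,566.86.
Monthly savings = $5,803.80 − $5,566.86 = $236.94.
Break-even = $11,900.00 / $236.94 = 50.22 → 51 months.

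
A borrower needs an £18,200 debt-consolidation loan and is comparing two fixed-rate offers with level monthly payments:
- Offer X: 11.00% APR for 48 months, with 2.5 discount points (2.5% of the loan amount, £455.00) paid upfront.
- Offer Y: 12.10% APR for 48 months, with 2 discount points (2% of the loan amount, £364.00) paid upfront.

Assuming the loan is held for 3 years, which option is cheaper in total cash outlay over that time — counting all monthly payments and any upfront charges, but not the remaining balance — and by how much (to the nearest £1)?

Offer X: monthly rate = 11%/12 = 0.0091667; payment = 18,200 × 0.0091667 / (1 − (1+0.0091667)^−48) = £470.39.
Offer Y: at 12.10% the monthly rate is 0.0100833, so the payment is 18,200 × 0.0100833 / (1 − 1.0100833^−48) = £480.17.
Over 36 months: Offer X costs 36 × £470.39 + £455.00 = £17,389.04; Offer Y costs 36 × £480.17 + £364.00 = £17,650.12.
Offer X is cheaper by £17,650.12 − £17,389.04 = £261.08.

Offer X by £261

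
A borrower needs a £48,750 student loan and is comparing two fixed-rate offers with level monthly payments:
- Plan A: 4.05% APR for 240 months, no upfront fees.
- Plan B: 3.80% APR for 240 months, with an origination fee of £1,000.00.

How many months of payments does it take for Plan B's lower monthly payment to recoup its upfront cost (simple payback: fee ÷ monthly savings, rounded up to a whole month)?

Plan A: at 4.05% the monthly rate is 0.0033750, so the payment is 48,750 × 0.0033750 / (1 − 1.0033750^−240) = £296.70.
Plan B: at 3.80% the monthly rate is 0.0031667, so the payment is 48,750 × 0.0031667 / (1 − 1.0031667^−240) = £290.30.
Monthly savings = £296.70 − £290.30 = £6.40.
Break-even = £1,000.00 / £6.40 = 156.25 → 157 months.

157 months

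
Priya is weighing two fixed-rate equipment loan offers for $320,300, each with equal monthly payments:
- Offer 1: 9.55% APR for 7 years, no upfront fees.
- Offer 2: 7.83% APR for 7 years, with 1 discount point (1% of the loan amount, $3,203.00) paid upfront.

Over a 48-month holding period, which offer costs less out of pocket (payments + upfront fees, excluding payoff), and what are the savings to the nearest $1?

Offer 1: at 9.55% the monthly rate is 0.0079583, so the payment is 320,300 × 0.0079583 / (1 − 1.0079583^−84) = $5,243.18.
Offer 2: at 7.83% the monthly rate is 0.0065250, so the payment is 320,300 × 0.0065250 / (1 − 1.0065250^−84) = $4,965.18.
Over 48 months: Offer 1 costs 48 × $5,243.18 = $251,672.64; Offer 2 costs 48 × $4,965.18 + $3,203.00 = $241,531.64.
Offer 2 is cheaper by $251,672.64 − $241,531.64 = $10,141.00.

Offer 2 by $10,141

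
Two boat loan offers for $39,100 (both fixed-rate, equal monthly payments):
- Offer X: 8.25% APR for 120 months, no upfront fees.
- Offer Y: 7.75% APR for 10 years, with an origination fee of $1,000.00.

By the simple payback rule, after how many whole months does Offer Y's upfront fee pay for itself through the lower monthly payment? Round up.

97 months

Offer X: monthly rate = 8.25%/12 = 0.0068750; payment = 39,100 × 0.0068750 / (1 − (1+0.0068750)^−120) = $479.57.
Offer Y: at 7.75% the monthly rate is 0.0064583, so the payment is 39,100 × 0.0064583 / (1 − 1.0064583^−120) = $469.24.
Monthly savings = $479.57 − $469.24 = $10.33.
Break-even = $1,000.00 / $10.33 = 96.81 → 97 months.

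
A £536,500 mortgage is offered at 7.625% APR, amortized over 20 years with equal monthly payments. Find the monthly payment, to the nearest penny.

£4,363.11

At 7.625% the monthly rate is 0.0063542, so the payment is 536,500 × 0.0063542 / (1 − 1.0063542^−240) = £4,363.11.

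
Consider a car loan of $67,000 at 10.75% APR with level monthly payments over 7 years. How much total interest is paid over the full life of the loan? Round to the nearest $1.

Monthly rate = 10.75%/12 = 0.0089583; payment = 67,000 × 0.0089583 / (1 − (1+0.0089583)^−84) = $1,138.42.
Total paid = 84 × $1,138.42 = $95,627.28; interest = $95,627.28 − $67,000 = $28,627.28.

$28,627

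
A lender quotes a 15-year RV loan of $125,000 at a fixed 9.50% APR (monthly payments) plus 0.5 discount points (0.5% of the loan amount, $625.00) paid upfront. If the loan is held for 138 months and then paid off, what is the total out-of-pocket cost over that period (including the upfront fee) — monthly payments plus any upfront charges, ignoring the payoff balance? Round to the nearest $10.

$180,750

At 9.50% the monthly rate is 0.0079167, so the payment is 125,000 × 0.0079167 / (1 − 1.0079167^−180) = $1,305.28.
Total outlay = 138 × $1,305.28 + $625.00 = $180,753.64.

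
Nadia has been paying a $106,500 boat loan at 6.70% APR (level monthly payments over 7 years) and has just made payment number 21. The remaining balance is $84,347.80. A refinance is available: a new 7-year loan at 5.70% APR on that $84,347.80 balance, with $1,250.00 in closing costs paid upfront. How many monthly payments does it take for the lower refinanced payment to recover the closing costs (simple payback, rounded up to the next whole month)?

4 months

Current payment = 106,500 × 6.7%/12 / (1 − (1+0.0055833)^−84) = $1,591.80.
Refinanced payment = 84,347.80 × 0.0047500 / (1 − (1+0.0047500)^−84) = $1,220.10.
Monthly savings = $1,591.80 − $1,220.10 = $371.70.
Break-even = $1,250.00 / $371.70 = 3.36 → 4 months.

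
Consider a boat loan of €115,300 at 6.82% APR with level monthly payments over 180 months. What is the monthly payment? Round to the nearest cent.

At 6.82% the monthly rate is 0.0056833, so the payment is 115,300 × 0.0056833 / (1 − 1.0056833^−180) = €1,024.78.

€1,024.78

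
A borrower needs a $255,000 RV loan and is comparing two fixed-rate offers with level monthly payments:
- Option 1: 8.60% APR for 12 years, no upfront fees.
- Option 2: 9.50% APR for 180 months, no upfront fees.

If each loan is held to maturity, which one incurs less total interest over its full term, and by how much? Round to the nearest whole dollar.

Option 1 by $69,643

Option 1: at 8.60% the monthly rate is 0.0071667, so the payment is 255,000 × 0.0071667 / (1 − 1.0071667^−144) = $2,844.83.
Total interest on Option 1 = 144 × $2,844.83 − $255,000 = $154,655.52.
Option 2: at 9.50% the monthly rate is 0.0079167, so the payment is 255,000 × 0.0079167 / (1 − 1.0079167^−180) = $2,662.77.
Total interest on Option 2 = 180 × $2,662.77 − $255,000 = $224,298.60.
Option 1 is lower by $69,643.08.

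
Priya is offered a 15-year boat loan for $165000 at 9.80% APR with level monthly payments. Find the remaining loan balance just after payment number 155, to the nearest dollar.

With monthly rate i = 9.8%/12 = 0.0081667, the balance after k of n payments is P · [(1+i)^n − (1+i)^k] / [(1+i)^n − 1].
(1+0.0081667)^180 = 4.32334748 and (1+0.0081667)^155 = 3.52786363, so the balance is 165,000 × (4.32334748 − 3.52786363) / (4.32334748 − 1) = $39,494.77.

$39,495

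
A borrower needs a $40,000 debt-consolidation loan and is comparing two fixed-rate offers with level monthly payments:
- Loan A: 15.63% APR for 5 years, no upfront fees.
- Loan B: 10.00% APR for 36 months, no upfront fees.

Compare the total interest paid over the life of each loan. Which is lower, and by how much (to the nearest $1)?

Loan A: at 15.63% the monthly rate is 0.0130250, so the payment is 40,000 × 0.0130250 / (1 − 1.0130250^−60) = $964.88.
Total interest on Loan A = 60 × $964.88 − $40,000 = $17,892.80.
Loan B: monthly rate = 10%/12 = 0.0083333; payment = 40,000 × 0.0083333 / (1 − (1+0.0083333)^−36) = $1,290.69.
Total interest on Loan B = 36 × $1,290.69 − $40,000 = $6,464.84.
Loan B is lower by $11,427.96.

Loan B by $11,428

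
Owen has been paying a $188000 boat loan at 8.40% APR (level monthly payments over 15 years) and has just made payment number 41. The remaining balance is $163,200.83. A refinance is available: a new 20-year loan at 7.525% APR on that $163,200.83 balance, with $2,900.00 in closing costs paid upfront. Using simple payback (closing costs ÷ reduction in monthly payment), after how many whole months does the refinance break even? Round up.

Current payment = 188,000 × 8.4%/12 / (1 − (1+0.0070000)^−180) = $1,840.31.
Refinanced payment = 163,200.83 × 0.0062708 / (1 − (1+0.0062708)^−240) = $1,317.23.
Monthly savings = $1,840.31 − $1,317.23 = $523.08.
Break-even = $2,900.00 / $523.08 = 5.54 → 6 months.

6 months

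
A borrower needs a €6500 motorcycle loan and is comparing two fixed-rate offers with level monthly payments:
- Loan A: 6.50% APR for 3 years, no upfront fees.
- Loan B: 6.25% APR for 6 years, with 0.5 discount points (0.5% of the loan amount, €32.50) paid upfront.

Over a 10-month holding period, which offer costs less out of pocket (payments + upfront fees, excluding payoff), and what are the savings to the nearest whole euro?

Loan A: monthly rate = 6.5%/12 = 0.0054167; payment = 6,500 × 0.0054167 / (1 − (1+0.0054167)^−36) = €199.22.
Loan B: monthly rate = 6.25%/12 = 0.0052083; payment = 6,500 × 0.0052083 / (1 − (1+0.0052083)^−72) = €108.49.
Over 10 months: Loan A costs 10 × €199.22 = €1,992.20; Loan B costs 10 × €108.49 + €32.50 = €1,117.40.
Loan B is cheaper by €1,992.20 − €1,117.40 = €874.80.

Loan B by €875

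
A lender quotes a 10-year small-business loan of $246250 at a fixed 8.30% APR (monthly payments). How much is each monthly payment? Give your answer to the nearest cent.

$3,026.87

At 8.30% the monthly rate is 0.0069167, so the payment is 246,250 × 0.0069167 / (1 − 1.0069167^−120) = $3,026.87.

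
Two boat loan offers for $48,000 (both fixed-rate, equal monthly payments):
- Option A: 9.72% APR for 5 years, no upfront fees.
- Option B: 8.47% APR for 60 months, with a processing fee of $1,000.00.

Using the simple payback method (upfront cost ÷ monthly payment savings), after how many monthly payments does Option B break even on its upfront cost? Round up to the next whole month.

Option A: monthly rate = 9.72%/12 = 0.0081000; payment = 48,000 × 0.0081000 / (1 − (1+0.0081000)^−60) = $1,013.26.
Option B: at 8.47% the monthly rate is 0.0070583, so the payment is 48,000 × 0.0070583 / (1 − 1.0070583^−60) = $984.10.
Monthly savings = $1,013.26 − $984.10 = $29.16.
Break-even = $1,000.00 / $29.16 = 34.29 → 35 months.

35 months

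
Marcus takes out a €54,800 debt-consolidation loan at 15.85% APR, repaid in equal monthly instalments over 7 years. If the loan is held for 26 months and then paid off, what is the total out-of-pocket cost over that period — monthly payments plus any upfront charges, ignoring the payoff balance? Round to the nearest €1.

Monthly rate = 15.85%/12 = 0.0132083; payment = 54,800 × 0.0132083 / (1 − (1+0.0132083)^−84) = €1,083.76.
Total outlay = 26 × €1,083.76 = €28,177.76.

€28,178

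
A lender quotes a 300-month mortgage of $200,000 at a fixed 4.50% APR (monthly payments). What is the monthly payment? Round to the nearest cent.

Monthly rate = 4.5%/12 = 0.0037500; payment = 200,000 × 0.0037500 / (1 − (1+0.0037500)^−300) = $1,111.66.

$1,111.66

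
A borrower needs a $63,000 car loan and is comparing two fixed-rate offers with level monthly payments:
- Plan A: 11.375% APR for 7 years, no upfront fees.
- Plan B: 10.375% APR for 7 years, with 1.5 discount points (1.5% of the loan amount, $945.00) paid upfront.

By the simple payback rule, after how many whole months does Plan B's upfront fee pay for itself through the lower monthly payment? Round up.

Plan A: monthly rate = 11.375%/12 = 0.0094792; payment = 63,000 × 0.0094792 / (1 − (1+0.0094792)^−84) = $1,091.18.
Plan B: at 10.375% the monthly rate is 0.0086458, so the payment is 63,000 × 0.0086458 / (1 − 1.0086458^−84) = $1,058.12.
Monthly savings = $1,091.18 − $1,058.12 = $33.06.
Break-even = $945.00 / $33.06 = 28.58 → 29 months.

29 months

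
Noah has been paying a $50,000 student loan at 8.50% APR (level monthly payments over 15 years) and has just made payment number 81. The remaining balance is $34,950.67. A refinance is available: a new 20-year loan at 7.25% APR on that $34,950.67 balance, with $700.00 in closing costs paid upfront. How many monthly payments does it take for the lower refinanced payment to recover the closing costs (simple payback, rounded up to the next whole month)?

Current payment = 50,000 × 8.5%/12 / (1 − (1+0.0070833)^−180) = $492.37.
Refinanced payment = 34,950.67 × 0.0060417 / (1 − (1+0.0060417)^−240) = $276.24.
Monthly savings = $492.37 − $276.24 = $216.13.
Break-even = $700.00 / $216.13 = 3.24 → 4 months.

4 months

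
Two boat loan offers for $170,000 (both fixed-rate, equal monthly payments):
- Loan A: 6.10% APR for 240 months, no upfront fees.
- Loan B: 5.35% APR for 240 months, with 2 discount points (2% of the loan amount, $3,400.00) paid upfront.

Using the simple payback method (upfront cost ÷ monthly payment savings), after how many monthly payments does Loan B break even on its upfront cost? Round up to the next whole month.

Loan A: at 6.10% the monthly rate is 0.0050833, so the payment is 170,000 × 0.0050833 / (1 − 1.0050833^−240) = $1,227.76.
Loan B: at 5.35% the monthly rate is 0.0044583, so the payment is 170,000 × 0.0044583 / (1 − 1.0044583^−240) = $1,155.05.
Monthly savings = $1,227.76 − $1,155.05 = $72.71.
Break-even = $3,400.00 / $72.71 = 46.76 → 47 months.

47 months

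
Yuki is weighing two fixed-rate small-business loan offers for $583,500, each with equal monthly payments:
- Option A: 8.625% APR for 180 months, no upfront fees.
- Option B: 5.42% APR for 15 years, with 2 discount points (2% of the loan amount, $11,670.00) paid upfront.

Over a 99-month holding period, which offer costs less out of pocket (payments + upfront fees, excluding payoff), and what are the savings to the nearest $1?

Option B by $91,868

Option A: at 8.625% the monthly rate is 0.0071875, so the payment is 583,500 × 0.0071875 / (1 − 1.0071875^−180) = $5,788.79.
Option B: monthly rate = 5.42%/12 = 0.0045167; payment = 583,500 × 0.0045167 / (1 − (1+0.0045167)^−180) = $4,742.95.
Over 99 months: Option A costs 99 × $5,788.79 = $573,090.21; Option B costs 99 × $4,742.95 + $11,670.00 = $481,222.05.
Option B is cheaper by $573,090.21 − $481,222.05 = $91,868.16.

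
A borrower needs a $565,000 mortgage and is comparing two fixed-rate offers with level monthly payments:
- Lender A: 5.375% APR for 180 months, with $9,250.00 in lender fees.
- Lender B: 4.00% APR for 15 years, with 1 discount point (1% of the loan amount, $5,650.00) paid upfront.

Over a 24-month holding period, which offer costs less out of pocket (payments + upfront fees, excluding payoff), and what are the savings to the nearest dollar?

Lender A: monthly rate = 5.375%/12 = 0.0044792; payment = 565,000 × 0.0044792 / (1 − (1+0.0044792)^−180) = $4,579.13.
Lender B: at 4.00% the monthly rate is 0.0033333, so the payment is 565,000 × 0.0033333 / (1 − 1.0033333^−180) = $4,179.24.
Over 24 months: Lender A costs 24 × $4,579.13 + $9,250.00 = $119,149.12; Lender B costs 24 × $4,179.24 + $5,650.00 = $105,951.76.
Lender B is cheaper by $119,149.12 − $105,951.76 = $13,197.36.

Lender B by $13,197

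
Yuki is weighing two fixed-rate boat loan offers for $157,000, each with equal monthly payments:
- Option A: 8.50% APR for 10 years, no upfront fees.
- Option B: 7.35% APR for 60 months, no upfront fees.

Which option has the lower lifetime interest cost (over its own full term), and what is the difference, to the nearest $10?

Option A: monthly rate = 8.5%/12 = 0.0070833; payment = 157,000 × 0.0070833 / (1 − (1+0.0070833)^−120) = $1,946.58.
Total interest on Option A = 120 × $1,946.58 − $157,000 = $76,589.60.
Option B: monthly rate = 7.35%/12 = 0.0061250; payment = 157,000 × 0.0061250 / (1 − (1+0.0061250)^−60) = $3,134.78.
Total interest on Option B = 60 × $3,134.78 − $157,000 = $31,086.80.
Option B is lower by $45,502.80.

Option B by $45,500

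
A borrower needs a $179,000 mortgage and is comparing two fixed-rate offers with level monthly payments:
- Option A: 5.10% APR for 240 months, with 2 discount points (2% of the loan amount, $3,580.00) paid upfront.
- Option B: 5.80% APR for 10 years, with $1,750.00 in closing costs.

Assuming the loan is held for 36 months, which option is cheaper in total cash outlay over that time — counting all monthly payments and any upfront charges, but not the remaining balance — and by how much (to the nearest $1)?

Option A: monthly rate = 5.1%/12 = 0.0042500; payment = 179,000 × 0.0042500 / (1 − (1+0.0042500)^−240) = $1,191.23.
Option B: at 5.80% the monthly rate is 0.0048333, so the payment is 179,000 × 0.0048333 / (1 − 1.0048333^−120) = $1,969.34.
Over 36 months: Option A costs 36 × $1,191.23 + $3,580.00 = $46,464.28; Option B costs 36 × $1,969.34 + $1,750.00 = $72,646.24.
Option A is cheaper by $72,646.24 − $46,464.28 = $26,181.96.

Option A by $26,182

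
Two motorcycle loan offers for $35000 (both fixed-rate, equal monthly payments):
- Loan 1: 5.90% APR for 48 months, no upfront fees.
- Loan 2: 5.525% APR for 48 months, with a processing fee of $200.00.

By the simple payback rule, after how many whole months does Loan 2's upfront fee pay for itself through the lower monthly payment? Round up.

Loan 1: at 5.90% the monthly rate is 0.0049167, so the payment is 35,000 × 0.0049167 / (1 − 1.0049167^−48) = $820.37.
Loan 2: at 5.525% the monthly rate is 0.0046042, so the payment is 35,000 × 0.0046042 / (1 − 1.0046042^−48) = $814.38.
Monthly savings = $820.37 − $814.38 = $5.99.
Break-even = $200.00 / $5.99 = 33.39 → 34 months.

34 months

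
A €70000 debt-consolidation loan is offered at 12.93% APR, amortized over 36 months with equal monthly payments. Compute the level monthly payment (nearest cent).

At 12.93% the monthly rate is 0.0107750, so the payment is 70,000 × 0.0107750 / (1 − 1.0107750^−36) = €2,356.22.

€2,356.22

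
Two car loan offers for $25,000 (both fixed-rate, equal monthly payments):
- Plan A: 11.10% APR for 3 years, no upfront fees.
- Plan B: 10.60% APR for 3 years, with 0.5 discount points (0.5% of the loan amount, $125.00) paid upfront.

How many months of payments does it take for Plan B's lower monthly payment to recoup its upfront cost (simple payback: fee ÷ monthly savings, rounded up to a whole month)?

Plan A: monthly rate = 11.1%/12 = 0.0092500; payment = 25,000 × 0.0092500 / (1 − (1+0.0092500)^−36) = $819.65.
Plan B: at 10.60% the monthly rate is 0.0088333, so the payment is 25,000 × 0.0088333 / (1 − 1.0088333^−36) = $813.74.
Monthly savings = $819.65 − $813.74 = $5.91.
Break-even = $125.00 / $5.91 = 21.15 → 22 months.

22 months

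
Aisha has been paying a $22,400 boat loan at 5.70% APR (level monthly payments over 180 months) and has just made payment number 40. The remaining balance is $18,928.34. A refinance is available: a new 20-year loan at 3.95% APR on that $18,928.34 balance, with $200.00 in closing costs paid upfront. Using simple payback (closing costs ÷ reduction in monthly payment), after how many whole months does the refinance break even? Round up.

3 months

Current payment = 22,400 × 5.7%/12 / (1 − (1+0.0047500)^−180) = $185.41.
Refinanced payment = 18,928.34 × 0.0032917 / (1 − (1+0.0032917)^−240) = $114.20.
Monthly savings = $185.41 − $114.20 = $71.21.
Break-even = $200.00 / $71.21 = 2.81 → 3 months.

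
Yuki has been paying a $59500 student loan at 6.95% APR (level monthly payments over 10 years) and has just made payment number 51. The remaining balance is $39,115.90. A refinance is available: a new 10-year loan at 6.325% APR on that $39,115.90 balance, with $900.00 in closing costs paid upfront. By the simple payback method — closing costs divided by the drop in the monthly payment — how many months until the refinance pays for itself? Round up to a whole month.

4 months

Current payment = 59,500 × 6.95%/12 / (1 − (1+0.0057917)^−120) = $689.31.
Refinanced payment = 39,115.90 × 0.0052708 / (1 − (1+0.0052708)^−120) = $440.68.
Monthly savings = $689.31 − $440.68 = $248.63.
Break-even = $900.00 / $248.63 = 3.62 → 4 months.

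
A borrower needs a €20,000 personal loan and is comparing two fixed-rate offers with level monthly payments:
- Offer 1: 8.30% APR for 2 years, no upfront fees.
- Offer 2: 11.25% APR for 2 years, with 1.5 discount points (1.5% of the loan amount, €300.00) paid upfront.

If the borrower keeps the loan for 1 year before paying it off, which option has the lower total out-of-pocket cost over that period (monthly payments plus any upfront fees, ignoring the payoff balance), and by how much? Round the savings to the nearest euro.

Offer 1 by €626

Offer 1: monthly rate = 8.3%/12 = 0.0069167; payment = 20,000 × 0.0069167 / (1 − (1+0.0069167)^−24) = €907.28.
Offer 2: at 11.25% the monthly rate is 0.0093750, so the payment is 20,000 × 0.0093750 / (1 − 1.0093750^−24) = €934.48.
Over 12 months: Offer 1 costs 12 × €907.28 = €10,887.36; Offer 2 costs 12 × €934.48 + €300.00 = €11,513.76.
Offer 1 is cheaper by €11,513.76 − €10,887.36 = €626.40.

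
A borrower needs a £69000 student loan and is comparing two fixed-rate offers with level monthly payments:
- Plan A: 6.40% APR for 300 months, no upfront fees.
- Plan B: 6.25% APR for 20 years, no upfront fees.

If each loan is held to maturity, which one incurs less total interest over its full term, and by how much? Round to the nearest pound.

Plan A: at 6.40% the monthly rate is 0.0053333, so the payment is 69,000 × 0.0053333 / (1 − 1.0053333^−300) = £461.59.
Total interest on Plan A = 300 × £461.59 − £69,000 = £69,477.00.
Plan B: monthly rate = 6.25%/12 = 0.0052083; payment = 69,000 × 0.0052083 / (1 − (1+0.0052083)^−240) = £504.34.
Total interest on Plan B = 240 × £504.34 − £69,000 = £52,041.60.
Plan B is lower by £17,435.40.

Plan B by £17,435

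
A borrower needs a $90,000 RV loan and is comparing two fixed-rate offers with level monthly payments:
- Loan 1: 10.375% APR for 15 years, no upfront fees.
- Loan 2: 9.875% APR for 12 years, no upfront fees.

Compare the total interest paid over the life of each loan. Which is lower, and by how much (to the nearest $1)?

Loan 2 by $23,874

Loan 1: at 10.375% the monthly rate is 0.0086458, so the payment is 90,000 × 0.0086458 / (1 − 1.0086458^−180) = $987.90.
Total interest on Loan 1 = 180 × $987.90 − $90,000 = $87,822.00.
Loan 2: monthly rate = 9.875%/12 = 0.0082292; payment = 90,000 × 0.0082292 / (1 − (1+0.0082292)^−144) = $1,069.08.
Total interest on Loan 2 = 144 × $1,069.08 − $90,000 = $63,947.52.
Loan 2 is lower by $23,874.48.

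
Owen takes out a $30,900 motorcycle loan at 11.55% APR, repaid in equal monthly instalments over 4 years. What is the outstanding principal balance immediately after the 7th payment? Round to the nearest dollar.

With monthly rate i = 11.55%/12 = 0.0096250, the balance after k of n payments is P · [(1+i)^n − (1+i)^k] / [(1+i)^n − 1].
(1+0.0096250)^48 = 1.58374261 and (1+0.0096250)^7 = 1.06935196, so the balance is 30,900 × (1.58374261 − 1.06935196) / (1.58374261 − 1) = $27,228.90.

$27,229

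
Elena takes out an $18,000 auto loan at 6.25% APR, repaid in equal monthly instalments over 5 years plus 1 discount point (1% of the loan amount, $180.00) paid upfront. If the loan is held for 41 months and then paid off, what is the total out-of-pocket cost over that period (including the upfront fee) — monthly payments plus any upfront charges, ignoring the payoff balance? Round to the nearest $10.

$14,530

At 6.25% the monthly rate is 0.0052083, so the payment is 18,000 × 0.0052083 / (1 − 1.0052083^−60) = $350.09.
Total outlay = 41 × $350.09 + $180.00 = $14,533.69.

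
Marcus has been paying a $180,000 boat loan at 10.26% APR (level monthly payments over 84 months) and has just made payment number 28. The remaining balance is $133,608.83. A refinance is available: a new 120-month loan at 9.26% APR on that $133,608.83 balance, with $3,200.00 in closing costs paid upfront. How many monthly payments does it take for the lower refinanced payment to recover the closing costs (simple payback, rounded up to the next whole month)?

3 months

Current payment = 180,000 × 10.26%/12 / (1 − (1+0.0085500)^−84) = $3,012.45.
Refinanced payment = 133,608.83 × 0.0077167 / (1 − (1+0.0077167)^−120) = $1,711.36.
Monthly savings = $3,012.45 − $1,711.36 = $1,301.09.
Break-even = $3,200.00 / $1,301.09 = 2.46 → 3 months.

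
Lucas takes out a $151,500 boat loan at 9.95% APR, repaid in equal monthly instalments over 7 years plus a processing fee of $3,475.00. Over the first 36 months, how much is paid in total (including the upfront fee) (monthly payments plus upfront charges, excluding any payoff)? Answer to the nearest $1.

Monthly rate = 9.95%/12 = 0.0082917; payment = 151,500 × 0.0082917 / (1 − (1+0.0082917)^−84) = $2,511.17.
Total outlay = 36 × $2,511.17 + $3,475.00 = $93,877.12.

$93,877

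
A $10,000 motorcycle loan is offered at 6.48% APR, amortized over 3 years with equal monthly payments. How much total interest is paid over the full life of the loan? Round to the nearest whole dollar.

Monthly rate = 6.48%/12 = 0.0054000; payment = 10,000 × 0.0054000 / (1 − (1+0.0054000)^−36) = $306.40.
Total paid = 36 × $306.40 = $11,030.40; interest = $11,030.40 − $10,000 = $1,030.40.

$1,030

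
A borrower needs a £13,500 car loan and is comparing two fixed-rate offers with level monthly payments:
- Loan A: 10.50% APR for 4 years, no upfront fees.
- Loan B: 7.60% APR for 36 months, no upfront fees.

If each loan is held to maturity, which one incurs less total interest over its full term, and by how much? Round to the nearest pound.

Loan B by £1,451

Loan A: monthly rate = 10.5%/12 = 0.0087500; payment = 13,500 × 0.0087500 / (1 − (1+0.0087500)^−48) = £345.65.
Total interest on Loan A = 48 × £345.65 − £13,500 = £3,091.20.
Loan B: at 7.60% the monthly rate is 0.0063333, so the payment is 13,500 × 0.0063333 / (1 − 1.0063333^−36) = £420.55.
Total interest on Loan B = 36 × £420.55 − £13,500 = £1,639.80.
Loan B is lower by £1,451.40.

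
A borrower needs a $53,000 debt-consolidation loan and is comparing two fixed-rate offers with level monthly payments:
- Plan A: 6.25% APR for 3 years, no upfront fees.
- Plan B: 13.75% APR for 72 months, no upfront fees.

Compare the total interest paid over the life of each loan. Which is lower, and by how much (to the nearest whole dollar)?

Plan A: at 6.25% the monthly rate is 0.0052083, so the payment is 53,000 × 0.0052083 / (1 − 1.0052083^−36) = $1,618.37.
Total interest on Plan A = 36 × $1,618.37 − $53,000 = $5,261.32.
Plan B: monthly rate = 13.75%/12 = 0.0114583; payment = 53,000 × 0.0114583 / (1 − (1+0.0114583)^−72) = $1,085.02.
Total interest on Plan B = 72 × $1,085.02 − $53,000 = $25,121.44.
Plan A is lower by $19,860.12.

Plan A by $19,860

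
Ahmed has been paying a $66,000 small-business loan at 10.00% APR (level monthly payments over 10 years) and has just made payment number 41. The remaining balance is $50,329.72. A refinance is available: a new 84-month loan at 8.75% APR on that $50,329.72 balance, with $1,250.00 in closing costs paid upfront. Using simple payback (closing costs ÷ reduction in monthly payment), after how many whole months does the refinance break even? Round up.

19 months

Current payment = 66,000 × 10%/12 / (1 − (1+0.0083333)^−120) = $872.19.
Refinanced payment = 50,329.72 × 0.0072917 / (1 − (1+0.0072917)^−84) = $803.39.
Monthly savings = $872.19 − $803.39 = $68.80.
Break-even = $1,250.00 / $68.80 = 18.17 → 19 months.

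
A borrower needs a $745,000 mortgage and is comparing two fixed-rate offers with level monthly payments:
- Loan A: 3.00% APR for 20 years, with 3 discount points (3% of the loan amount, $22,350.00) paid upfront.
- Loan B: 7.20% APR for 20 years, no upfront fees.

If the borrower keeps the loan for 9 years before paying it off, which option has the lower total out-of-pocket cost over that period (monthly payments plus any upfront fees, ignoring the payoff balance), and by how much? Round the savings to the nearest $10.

Loan A by $164,920

Loan A: monthly rate = 3%/12 = 0.0025000; payment = 745,000 × 0.0025000 / (1 − (1+0.0025000)^−240) = $4,131.75.
Loan B: monthly rate = 7.2%/12 = 0.0060000; payment = 745,000 × 0.0060000 / (1 − (1+0.0060000)^−240) = $5,865.75.
Over 108 months: Loan A costs 108 × $4,131.75 + $22,350.00 = $468,579.00; Loan B costs 108 × $5,865.75 = $633,501.00.
Loan A is cheaper by $633,501.00 − $468,579.00 = $164,922.00.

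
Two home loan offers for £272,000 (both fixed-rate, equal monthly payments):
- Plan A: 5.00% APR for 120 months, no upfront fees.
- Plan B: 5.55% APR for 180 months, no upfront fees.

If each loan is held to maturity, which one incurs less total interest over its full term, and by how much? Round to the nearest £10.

Plan A by £55,150

Plan A: at 5.00% the monthly rate is 0.0041667, so the payment is 272,000 × 0.0041667 / (1 − 1.0041667^−120) = £2,884.98.
Total interest on Plan A = 120 × £2,884.98 − £272,000 = £74,197.60.
Plan B: at 5.55% the monthly rate is 0.0046250, so the payment is 272,000 × 0.0046250 / (1 − 1.0046250^−180) = £2,229.69.
Total interest on Plan B = 180 × £2,229.69 − £272,000 = £129,344.20.
Plan A is lower by £55,146.60.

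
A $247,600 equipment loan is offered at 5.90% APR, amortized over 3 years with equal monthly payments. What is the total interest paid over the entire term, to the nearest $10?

Monthly rate = 5.9%/12 = 0.0049167; payment = 247,600 × 0.0049167 / (1 − (1+0.0049167)^−36) = $7,521.26.
Total paid = 36 × $7,521.26 = $270,765.36; interest = $270,765.36 − $247,600 = $23,165.36.

$23,170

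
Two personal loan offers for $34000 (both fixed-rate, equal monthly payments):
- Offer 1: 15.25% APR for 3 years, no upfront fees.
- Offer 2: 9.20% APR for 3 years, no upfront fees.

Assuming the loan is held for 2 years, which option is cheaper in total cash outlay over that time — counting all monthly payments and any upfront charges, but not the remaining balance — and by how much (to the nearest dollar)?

Offer 2 by $2,362

Offer 1: monthly rate = 15.25%/12 = 0.0127083; payment = 34,000 × 0.0127083 / (1 − (1+0.0127083)^−36) = $1,182.79.
Offer 2: monthly rate = 9.2%/12 = 0.0076667; payment = 34,000 × 0.0076667 / (1 − (1+0.0076667)^−36) = $1,084.36.
Over 24 months: Offer 1 costs 24 × $1,182.79 = $28,386.96; Offer 2 costs 24 × $1,084.36 = $26,024.64.
Offer 2 is cheaper by $28,386.96 − $26,024.64 = $2,362.32.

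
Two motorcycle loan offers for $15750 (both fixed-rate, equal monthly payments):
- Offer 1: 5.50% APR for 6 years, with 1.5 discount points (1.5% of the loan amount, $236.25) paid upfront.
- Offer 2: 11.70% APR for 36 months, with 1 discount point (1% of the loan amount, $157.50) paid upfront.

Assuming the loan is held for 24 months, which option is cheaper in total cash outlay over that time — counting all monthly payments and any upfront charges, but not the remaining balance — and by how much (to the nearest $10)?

Offer 1: at 5.50% the monthly rate is 0.0045833, so the payment is 15,750 × 0.0045833 / (1 − 1.0045833^−72) = $257.32.
Offer 2: monthly rate = 11.7%/12 = 0.0097500; payment = 15,750 × 0.0097500 / (1 − (1+0.0097500)^−36) = $520.87.
Over 24 months: Offer 1 costs 24 × $257.32 + $236.25 = $6,411.93; Offer 2 costs 24 × $520.87 + $157.50 = $12,658.38.
Offer 1 is cheaper by $12,658.38 − $6,411.93 = $6,246.45.

Offer 1 by $6,250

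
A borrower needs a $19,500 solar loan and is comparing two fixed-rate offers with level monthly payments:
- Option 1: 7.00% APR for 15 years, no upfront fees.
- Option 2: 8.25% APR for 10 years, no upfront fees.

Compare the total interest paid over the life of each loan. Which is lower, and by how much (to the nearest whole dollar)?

Option 2 by $2,848

Option 1: at 7.00% the monthly rate is 0.0058333, so the payment is 19,500 × 0.0058333 / (1 − 1.0058333^−180) = $175.27.
Total interest on Option 1 = 180 × $175.27 − $19,500 = $12,048.60.
Option 2: at 8.25% the monthly rate is 0.0068750, so the payment is 19,500 × 0.0068750 / (1 − 1.0068750^−120) = $239.17.
Total interest on Option 2 = 120 × $239.17 − $19,500 = $9,200.40.
Option 2 is lower by $2,848.20.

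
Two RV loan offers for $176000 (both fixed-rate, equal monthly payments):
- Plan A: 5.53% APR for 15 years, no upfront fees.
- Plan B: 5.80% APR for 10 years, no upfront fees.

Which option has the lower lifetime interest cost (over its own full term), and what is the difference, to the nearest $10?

Plan B by $27,000

Plan A: at 5.53% the monthly rate is 0.0046083, so the payment is 176,000 × 0.0046083 / (1 − 1.0046083^−180) = $1,440.87.
Total interest on Plan A = 180 × $1,440.87 − $176,000 = $83,356.60.
Plan B: at 5.80% the monthly rate is 0.0048333, so the payment is 176,000 × 0.0048333 / (1 − 1.0048333^−120) = $1,936.33.
Total interest on Plan B = 120 × $1,936.33 − $176,000 = $56,359.60.
Plan B is lower by $26,997.00.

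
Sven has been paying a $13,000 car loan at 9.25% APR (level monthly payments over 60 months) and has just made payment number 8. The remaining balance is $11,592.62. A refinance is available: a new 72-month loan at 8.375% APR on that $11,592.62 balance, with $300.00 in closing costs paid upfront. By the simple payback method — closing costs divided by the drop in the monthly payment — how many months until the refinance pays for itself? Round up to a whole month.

Current payment = 13,000 × 9.25%/12 / (1 − (1+0.0077083)^−60) = $271.44.
Refinanced payment = 11,592.62 × 0.0069792 / (1 − (1+0.0069792)^−72) = $205.39.
Monthly savings = $271.44 − $205.39 = $66.05.
Break-even = $300.00 / $66.05 = 4.54 → 5 months.

5 months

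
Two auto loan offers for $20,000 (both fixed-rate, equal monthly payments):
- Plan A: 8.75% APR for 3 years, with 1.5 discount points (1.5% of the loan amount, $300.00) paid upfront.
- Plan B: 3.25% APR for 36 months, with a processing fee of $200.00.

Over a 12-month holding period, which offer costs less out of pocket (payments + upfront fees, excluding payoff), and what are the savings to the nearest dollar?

Plan B by $698

Plan A: monthly rate = 8.75%/12 = 0.0072917; payment = 20,000 × 0.0072917 / (1 − (1+0.0072917)^−36) = $633.67.
Plan B: monthly rate = 3.25%/12 = 0.0027083; payment = 20,000 × 0.0027083 / (1 − (1+0.0027083)^−36) = $583.83.
Over 12 months: Plan A costs 12 × $633.67 + $300.00 = $7,904.04; Plan B costs 12 × $583.83 + $200.00 = $7,205.96.
Plan B is cheaper by $7,904.04 − $7,205.96 = $698.08.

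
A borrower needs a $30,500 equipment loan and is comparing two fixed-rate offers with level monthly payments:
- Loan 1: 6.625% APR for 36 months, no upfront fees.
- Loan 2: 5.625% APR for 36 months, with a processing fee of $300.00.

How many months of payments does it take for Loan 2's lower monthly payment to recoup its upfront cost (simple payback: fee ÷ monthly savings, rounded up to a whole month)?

22 months

Loan 1: at 6.625% the monthly rate is 0.0055208, so the payment is 30,500 × 0.0055208 / (1 − 1.0055208^−36) = $936.53.
Loan 2: monthly rate = 5.625%/12 = 0.0046875; payment = 30,500 × 0.0046875 / (1 − (1+0.0046875)^−36) = $922.70.
Monthly savings = $936.53 − $922.70 = $13.83.
Break-even = $300.00 / $13.83 = 21.69 → 22 months.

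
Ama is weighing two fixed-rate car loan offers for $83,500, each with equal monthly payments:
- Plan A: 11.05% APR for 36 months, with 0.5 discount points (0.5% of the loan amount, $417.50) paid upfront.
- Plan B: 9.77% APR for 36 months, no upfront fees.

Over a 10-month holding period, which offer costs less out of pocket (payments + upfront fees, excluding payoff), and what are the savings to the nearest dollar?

Plan A: monthly rate = 11.05%/12 = 0.0092083; payment = 83,500 × 0.0092083 / (1 − (1+0.0092083)^−36) = $2,735.66.
Plan B: at 9.77% the monthly rate is 0.0081417, so the payment is 83,500 × 0.0081417 / (1 − 1.0081417^−36) = $2,685.30.
Over 10 months: Plan A costs 10 × $2,735.66 + $417.50 = $27,774.10; Plan B costs 10 × $2,685.30 = $26,853.00.
Plan B is cheaper by $27,774.10 − $26,853.00 = $921.10.

Plan B by $921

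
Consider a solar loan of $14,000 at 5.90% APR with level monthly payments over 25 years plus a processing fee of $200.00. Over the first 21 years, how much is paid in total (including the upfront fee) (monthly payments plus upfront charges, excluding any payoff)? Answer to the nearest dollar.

$22,716

Monthly rate = 5.9%/12 = 0.0049167; payment = 14,000 × 0.0049167 / (1 − (1+0.0049167)^−300) = $89.35.
Total outlay = 252 × $89.35 + $200.00 = $22,716.20.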